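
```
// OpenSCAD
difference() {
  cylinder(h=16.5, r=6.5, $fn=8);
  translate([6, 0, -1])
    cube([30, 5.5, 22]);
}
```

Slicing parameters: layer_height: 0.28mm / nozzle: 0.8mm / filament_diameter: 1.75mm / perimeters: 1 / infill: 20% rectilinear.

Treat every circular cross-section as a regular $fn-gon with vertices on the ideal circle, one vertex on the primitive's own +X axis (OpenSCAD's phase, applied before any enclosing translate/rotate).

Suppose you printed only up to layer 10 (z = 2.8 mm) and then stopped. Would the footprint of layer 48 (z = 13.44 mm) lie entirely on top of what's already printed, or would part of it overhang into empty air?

Compare the two slices. At z = 2.8: the r=6.5 cylinder contributes a regular 8-gon of circumradius 6.5 (area = (8/2)·6.500²·sin(360°/8) = 119.50 mm²); the cube at (6, 0) (footprint 30×5.5) is included at this height (area 165.00 mm²); After the difference (first − rest): starting from the r=6.5 cylinder (119.50 mm²), the 30×5.5 cube at (6, 0) partially overlaps it — only the 0.30 mm² overlap (of its 165.00 mm²) is removed, clipping the outline — area = 119.20 mm². At z = 13.44: the r=6.5 cylinder gives a regular 8-gon of circumradius 6.5 (constant along its height) (area = (8/2)·6.500²·sin(360°/8) = 119.50 mm²); the 30×5.5 cube at (6, 0) contributes its full rectangle (area 165.00 mm²); After the difference (first − rest): starting from the r=6.5 cylinder (119.50 mm²), the 30×5.5 cube at (6, 0) partially overlaps it — only the 0.30 mm² overlap (of its 165.00 mm²) is removed, clipping the outline — area = 119.20 mm². Checking containment: the cross-section at z = 13.44 is a subset of the cross-section at z = 2.8.

entirely on top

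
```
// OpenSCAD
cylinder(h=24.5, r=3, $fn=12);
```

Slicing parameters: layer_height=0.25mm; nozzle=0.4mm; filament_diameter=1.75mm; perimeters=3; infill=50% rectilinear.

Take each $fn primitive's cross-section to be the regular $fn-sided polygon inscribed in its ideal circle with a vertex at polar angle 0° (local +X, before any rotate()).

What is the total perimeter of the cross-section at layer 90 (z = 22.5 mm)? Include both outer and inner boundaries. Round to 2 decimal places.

18.63 mm

At z = 22.5 mm: the r=3 cylinder gives a regular 12-gon of circumradius 3 (constant along its height) (perimeter = 2·12·3.000·sin(180°/12) = 18.63 mm). Overall, the cross-section is a single solid region. Total boundary length (outer) = 18.63 mm.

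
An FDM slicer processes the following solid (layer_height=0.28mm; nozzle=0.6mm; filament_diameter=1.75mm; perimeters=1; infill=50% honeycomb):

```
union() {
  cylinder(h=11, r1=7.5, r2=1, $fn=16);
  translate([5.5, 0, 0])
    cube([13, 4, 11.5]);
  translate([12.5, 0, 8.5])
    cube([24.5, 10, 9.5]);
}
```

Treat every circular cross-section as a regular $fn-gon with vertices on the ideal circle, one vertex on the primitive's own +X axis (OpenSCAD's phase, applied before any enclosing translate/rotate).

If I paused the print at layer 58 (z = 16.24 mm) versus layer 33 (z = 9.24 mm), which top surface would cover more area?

Layer 58 (z = 16.24): the cone is absent (z outside [0, 11]); the cube at (5.5, 0) is not intersected at this z (z outside [0, 11.5]); the 24.5×10 cube at (12.5, 0) contributes its full rectangle (area 245.00 mm²); Combining (union): only the 24.5×10 cube at (12.5, 0) is present, so the union is just that shape — area = 245.00 mm². So its area = 245.00 mm². Layer 33 (z = 9.24): the cone contributes a regular 16-gon of circumradius 2.040 (interpolated between r1=7.5 and r2=1 at t=0.840) (area = (16/2)·2.040²·sin(360°/16) = 12.74 mm²); the cube at (5.5, 0) is present — its section is the full 13×4 rectangle (area 52.00 mm²); the cube at (12.5, 0) is present — its section is the full 24.5×10 rectangle (area 245.00 mm²); Merging all regions: the regions partially overlap — summed areas 309.74 mm² minus the doubly-counted overlap 24.00 mm² gives 285.74 mm² — area = 285.74 mm². So its area = 285.74 mm². Layer 33 is larger (285.74 vs 245.00 mm²).

layer 33 (z = 9.24 mm)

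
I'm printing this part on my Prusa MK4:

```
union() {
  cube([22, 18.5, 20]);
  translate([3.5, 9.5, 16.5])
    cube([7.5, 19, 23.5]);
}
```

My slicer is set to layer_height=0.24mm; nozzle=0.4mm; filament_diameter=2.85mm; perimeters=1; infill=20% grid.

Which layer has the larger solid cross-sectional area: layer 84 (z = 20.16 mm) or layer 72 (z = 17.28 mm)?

Layer 84 (z = 20.16): the cube is absent (z outside [0, 20]); the cube at (3.5, 9.5) is present — its section is the full 7.5×19 rectangle (area 142.50 mm²); Taking the union: only the 7.5×19 cube at (3.5, 9.5) is present, so the union is just that shape — area = 142.50 mm². So its area = 142.50 mm². Layer 72 (z = 17.28): the cube is present — its section is the full 22×18.5 rectangle (area 407.00 mm²); the 7.5×19 cube at (3.5, 9.5) contributes its full rectangle (area 142.50 mm²); Combining (union): the regions partially overlap — summed areas 549.50 mm² minus the doubly-counted overlap 67.50 mm² gives 482.00 mm² — area = 482.00 mm². So its area = 482.00 mm². Layer 72 is larger (482.00 vs 142.50 mm²).

layer 72 (z = 17.28 mm)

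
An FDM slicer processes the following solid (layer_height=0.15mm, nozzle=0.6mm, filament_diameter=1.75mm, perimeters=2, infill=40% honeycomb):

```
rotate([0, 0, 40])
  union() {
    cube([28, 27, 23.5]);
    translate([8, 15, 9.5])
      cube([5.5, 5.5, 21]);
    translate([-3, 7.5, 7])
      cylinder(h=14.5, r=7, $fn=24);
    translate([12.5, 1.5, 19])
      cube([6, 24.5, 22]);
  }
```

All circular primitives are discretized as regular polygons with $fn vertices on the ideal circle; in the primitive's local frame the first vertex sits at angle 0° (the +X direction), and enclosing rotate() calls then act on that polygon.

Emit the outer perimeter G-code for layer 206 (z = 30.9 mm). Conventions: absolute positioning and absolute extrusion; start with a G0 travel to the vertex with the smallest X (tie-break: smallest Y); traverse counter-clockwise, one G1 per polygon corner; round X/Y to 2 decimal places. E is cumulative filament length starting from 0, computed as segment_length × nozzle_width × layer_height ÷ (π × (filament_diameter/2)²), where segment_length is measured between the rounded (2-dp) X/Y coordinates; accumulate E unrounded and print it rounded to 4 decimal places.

At z = 30.9 mm: the cube does not reach this height (z outside [0, 23.5]); the cube at (8, 15) is not intersected at this z (z outside [9.5, 30.5]); the cylinder at (-3, 7.5) is absent (z outside [7, 21.5]); the cube at (12.5, 1.5) (footprint 6×24.5) is included at this height; Merging all regions: only the 6×24.5 cube at (12.5, 1.5) is present, so the union is just that shape — 1 connected region; (rotated 40° about Z; rotation is an isometry so areas/perimeters/island counts are preserved). The outline is a single polygon with 4 vertices. Extrusion per mm of travel: 0.6 × 0.15 / (π × 0.875²) = 0.037418. Accumulating E over each segment gives final E = 2.2830.

G0 X-7.14 Y27.95 Z30.90
G1 X8.61 Y9.18 E0.9168
G1 X13.21 Y13.04 E1.1415
G1 X-2.54 Y31.81 E2.0583
G1 X-7.14 Y27.95 E2.2830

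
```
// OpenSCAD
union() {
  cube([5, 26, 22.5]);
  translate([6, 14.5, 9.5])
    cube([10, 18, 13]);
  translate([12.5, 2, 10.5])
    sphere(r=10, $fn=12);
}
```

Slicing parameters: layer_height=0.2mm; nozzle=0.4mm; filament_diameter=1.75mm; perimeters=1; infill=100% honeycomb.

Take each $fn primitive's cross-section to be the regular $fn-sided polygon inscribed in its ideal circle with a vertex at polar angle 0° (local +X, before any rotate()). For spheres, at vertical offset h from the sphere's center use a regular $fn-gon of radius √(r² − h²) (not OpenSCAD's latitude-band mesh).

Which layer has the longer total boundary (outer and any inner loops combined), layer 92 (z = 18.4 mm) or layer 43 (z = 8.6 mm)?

Layer 92 (z = 18.4): the cube is present — its section is the full 5×26 rectangle (perimeter 62.00 mm); the 10×18 cube at (6, 14.5) contributes its full rectangle (perimeter 56.00 mm); the r=10 sphere at (12.5, 2) contributes a regular 12-gon of circumradius √(10²−7.9²) = 6.131 (perimeter = 2·12·6.131·sin(180°/12) = 38.08 mm); Combining (union): the 3 present regions are separate (no shared area or edge), so areas and boundary lengths simply add and each stays a separate island — boundary = 156.08 mm. So its perimeter = 156.08 mm. Layer 43 (z = 8.6): the cube is present — its section is the full 5×26 rectangle (perimeter 62.00 mm); the cube at (6, 14.5) is absent (z outside [9.5, 22.5]); the sphere at (12.5, 2): section is a regular 12-gon, circumradius = √(r²−h²) = √(10²−1.9²) = 9.818 (perimeter = 2·12·9.818·sin(180°/12) = 60.99 mm); Combining (union): the regions partially overlap (shared area 12.75 mm²), so the edge portions inside another operand are dropped and the merged outline is re-measured after clipping — boundary = 104.72 mm. So its perimeter = 104.72 mm. Layer 92 is larger (156.08 vs 104.72 mm).

layer 92 (z = 18.4 mm)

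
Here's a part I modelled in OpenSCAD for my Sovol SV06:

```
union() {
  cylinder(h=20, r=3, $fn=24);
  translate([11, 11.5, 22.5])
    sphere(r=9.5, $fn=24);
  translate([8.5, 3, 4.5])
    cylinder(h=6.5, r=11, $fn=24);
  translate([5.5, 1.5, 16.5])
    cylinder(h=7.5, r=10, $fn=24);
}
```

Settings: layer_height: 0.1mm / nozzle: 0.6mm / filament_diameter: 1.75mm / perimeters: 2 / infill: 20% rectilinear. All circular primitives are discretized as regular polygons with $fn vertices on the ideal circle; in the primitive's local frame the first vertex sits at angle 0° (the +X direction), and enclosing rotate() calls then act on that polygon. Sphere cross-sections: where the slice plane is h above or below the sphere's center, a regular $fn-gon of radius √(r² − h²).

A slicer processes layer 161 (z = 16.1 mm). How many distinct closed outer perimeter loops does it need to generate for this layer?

At z = 16.1 mm: the r=3 cylinder gives a regular 24-gon of circumradius 3 (constant along its height); the sphere at (11, 11.5): section is a regular 24-gon, circumradius = √(r²−h²) = √(9.5²−6.4²) = 7.021; the cylinder at (8.5, 3) is absent (z outside [4.5, 11]); the cylinder at (5.5, 1.5) does not reach this height (z outside [16.5, 24]); Taking the union: the 2 present regions are separate (no shared area or edge), so areas and boundary lengths simply add and each stays a separate island — 2 connected regions. The result has 2 disconnected regions.

2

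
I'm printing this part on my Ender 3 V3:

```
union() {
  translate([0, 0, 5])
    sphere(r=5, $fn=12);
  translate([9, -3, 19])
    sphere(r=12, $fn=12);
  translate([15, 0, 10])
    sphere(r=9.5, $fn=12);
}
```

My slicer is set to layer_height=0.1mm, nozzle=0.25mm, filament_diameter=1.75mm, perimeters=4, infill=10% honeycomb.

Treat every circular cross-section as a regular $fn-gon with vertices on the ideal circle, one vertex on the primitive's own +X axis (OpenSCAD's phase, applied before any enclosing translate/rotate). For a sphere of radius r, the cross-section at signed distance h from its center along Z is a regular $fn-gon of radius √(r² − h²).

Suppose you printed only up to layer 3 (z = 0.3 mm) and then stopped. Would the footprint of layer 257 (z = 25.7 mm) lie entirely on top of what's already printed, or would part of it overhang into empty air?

part overhangs

Compare the two slices. At z = 0.3: the sphere: section is a regular 12-gon, circumradius = √(r²−h²) = √(5²−4.7²) = 1.706 (area = (12/2)·1.706²·sin(360°/12) = 8.73 mm²); the sphere at (9, -3) is not intersected at this z (|z−center|=18.700 > r=12); the sphere at (15, 0) is absent (|z−center|=9.700 > r=9.5); Taking the union: only the r=5 sphere is present, so the union is just that shape — area = 8.73 mm². At z = 25.7: the sphere does not reach this height (|z−center|=20.700 > r=5); the r=12 sphere at (9, -3) contributes a regular 12-gon of circumradius √(12²−6.7²) = 9.955 (area = (12/2)·9.955²·sin(360°/12) = 297.33 mm²); the sphere at (15, 0) is absent (|z−center|=15.700 > r=9.5); Combining (union): only the r=12 sphere at (9, -3) is present, so the union is just that shape — area = 297.33 mm². Checking containment: at z = 25.7 the cross-section extends beyond the z = 0.3 cross-section by about 292.48 mm².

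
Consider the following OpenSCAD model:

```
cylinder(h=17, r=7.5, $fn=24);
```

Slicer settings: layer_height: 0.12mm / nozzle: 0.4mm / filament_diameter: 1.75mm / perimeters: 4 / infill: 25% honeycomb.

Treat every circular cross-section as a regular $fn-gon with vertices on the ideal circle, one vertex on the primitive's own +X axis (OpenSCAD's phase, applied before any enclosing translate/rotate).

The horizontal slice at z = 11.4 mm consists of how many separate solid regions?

At z = 11.4 mm: the r=7.5 cylinder gives a regular 24-gon of circumradius 7.5 (constant along its height). The result has 1 disconnected region.

1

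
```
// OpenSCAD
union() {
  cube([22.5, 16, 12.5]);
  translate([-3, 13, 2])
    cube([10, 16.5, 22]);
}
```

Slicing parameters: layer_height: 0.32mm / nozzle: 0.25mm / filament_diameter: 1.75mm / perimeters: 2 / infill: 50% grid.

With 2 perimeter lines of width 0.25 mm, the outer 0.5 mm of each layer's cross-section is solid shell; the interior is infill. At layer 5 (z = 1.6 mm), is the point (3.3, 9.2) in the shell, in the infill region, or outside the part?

At z = 1.6 mm: the 22.5×16 cube contributes its full rectangle; the cube at (-3, 13) does not reach this height (z outside [2, 24]); Merging all regions: only the 22.5×16 cube is present, so the union is just that shape — 1 connected region. Overall, the cross-section is a single solid region. The nearest boundary edge runs (0.00, 16.00)→(0.00, 0.00); distance from the point to it = 3.30 mm. The point is inside the cross-section and 3.30 mm from the nearest boundary — more than the 0.5 mm shell width (2 × 0.25), so it's in the infill interior.

infill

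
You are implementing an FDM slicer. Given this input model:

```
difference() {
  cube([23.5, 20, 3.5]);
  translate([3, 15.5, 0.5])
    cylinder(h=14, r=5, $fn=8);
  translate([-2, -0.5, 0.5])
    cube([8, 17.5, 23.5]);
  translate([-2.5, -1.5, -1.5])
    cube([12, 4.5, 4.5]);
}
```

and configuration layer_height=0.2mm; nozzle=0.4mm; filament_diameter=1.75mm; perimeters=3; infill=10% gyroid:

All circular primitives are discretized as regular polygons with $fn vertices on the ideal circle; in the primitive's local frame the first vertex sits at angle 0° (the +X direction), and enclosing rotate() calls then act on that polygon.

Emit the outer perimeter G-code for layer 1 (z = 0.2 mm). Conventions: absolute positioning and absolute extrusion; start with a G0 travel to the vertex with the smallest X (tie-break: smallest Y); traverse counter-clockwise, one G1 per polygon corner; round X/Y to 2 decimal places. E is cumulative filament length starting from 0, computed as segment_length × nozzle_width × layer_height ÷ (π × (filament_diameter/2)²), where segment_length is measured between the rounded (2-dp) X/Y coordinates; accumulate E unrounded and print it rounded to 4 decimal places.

G0 X0.00 Y3.00 Z0.20
G1 X9.50 Y3.00 E0.3160
G1 X9.50 Y0.00 E0.4158
G1 X23.50 Y0.00 E0.8814
G1 X23.50 Y20.00 E1.5466
G1 X0.00 Y20.00 E2.3282
G1 X0.00 Y3.00 E2.8936

At z = 0.2 mm: the cube (footprint 23.5×20) is included at this height; the cylinder at (3, 15.5) is not intersected at this z (z outside [0.5, 14.5]); the cube at (-2, -0.5) does not reach this height (z outside [0.5, 24]); the cube at (-2.5, -1.5) is present — its section is the full 12×4.5 rectangle; Subtracting the remaining from the first: starting from the 23.5×20 cube, the 12×4.5 cube at (-2.5, -1.5) partially overlaps it — only the 28.50 mm² overlap (of its 54.00 mm²) is removed, clipping the outline — 1 connected region. The outline is a single polygon with 6 vertices. Extrusion per mm of travel: 0.4 × 0.2 / (π × 0.875²) = 0.033260. Accumulating E over each segment gives final E = 2.8936.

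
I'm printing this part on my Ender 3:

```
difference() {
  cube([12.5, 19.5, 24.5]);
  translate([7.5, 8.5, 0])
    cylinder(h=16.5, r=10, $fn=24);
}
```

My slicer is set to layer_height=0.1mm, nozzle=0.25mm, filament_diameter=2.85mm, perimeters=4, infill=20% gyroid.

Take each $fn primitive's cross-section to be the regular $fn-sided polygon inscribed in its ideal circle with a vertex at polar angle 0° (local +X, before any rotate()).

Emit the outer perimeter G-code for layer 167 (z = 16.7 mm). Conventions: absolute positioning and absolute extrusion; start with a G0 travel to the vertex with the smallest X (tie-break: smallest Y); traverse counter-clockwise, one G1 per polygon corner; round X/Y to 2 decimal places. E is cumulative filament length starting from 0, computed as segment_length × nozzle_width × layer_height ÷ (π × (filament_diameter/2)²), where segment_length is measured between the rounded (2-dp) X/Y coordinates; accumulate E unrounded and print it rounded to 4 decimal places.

At z = 16.7 mm: the cube is present — its section is the full 12.5×19.5 rectangle; the cylinder at (7.5, 8.5) is absent (z outside [0, 16.5]); Taking the first minus the rest: none of the subtracted shapes is present at this height, so the 12.5×19.5 cube is unchanged — 1 connected region. The outline is a single polygon with 4 vertices. Extrusion per mm of travel: 0.25 × 0.1 / (π × 1.425²) = 0.003919. Accumulating E over each segment gives final E = 0.2508.

G0 X0.00 Y0.00 Z16.70
G1 X12.50 Y0.00 E0.0490
G1 X12.50 Y19.50 E0.1254
G1 X0.00 Y19.50 E0.1744
G1 X0.00 Y0.00 E0.2508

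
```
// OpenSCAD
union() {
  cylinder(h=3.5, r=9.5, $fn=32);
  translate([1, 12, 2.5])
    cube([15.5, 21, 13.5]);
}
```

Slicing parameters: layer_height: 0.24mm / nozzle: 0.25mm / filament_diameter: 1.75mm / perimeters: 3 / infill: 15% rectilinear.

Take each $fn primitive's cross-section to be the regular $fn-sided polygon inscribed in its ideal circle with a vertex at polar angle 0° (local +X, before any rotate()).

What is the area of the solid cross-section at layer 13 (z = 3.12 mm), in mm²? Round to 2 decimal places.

607.21 mm²

At z = 3.12 mm: the r=9.5 cylinder contributes a regular 32-gon of circumradius 9.5 (area = (32/2)·9.500²·sin(360°/32) = 281.71 mm²); the cube at (1, 12) is present — its section is the full 15.5×21 rectangle (area 325.50 mm²); Combining (union): the 2 present regions are separate (no shared area or edge), so areas and boundary lengths simply add and each stays a separate island — area = 607.21 mm². Overall, the cross-section has 2 separate islands. Net area = 607.21 mm².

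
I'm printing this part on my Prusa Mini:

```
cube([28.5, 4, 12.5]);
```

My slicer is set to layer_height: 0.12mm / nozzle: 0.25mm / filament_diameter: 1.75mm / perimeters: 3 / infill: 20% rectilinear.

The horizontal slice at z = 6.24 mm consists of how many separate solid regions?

At z = 6.24 mm: the cube (footprint 28.5×4) is included at this height. The result has 1 disconnected region.

1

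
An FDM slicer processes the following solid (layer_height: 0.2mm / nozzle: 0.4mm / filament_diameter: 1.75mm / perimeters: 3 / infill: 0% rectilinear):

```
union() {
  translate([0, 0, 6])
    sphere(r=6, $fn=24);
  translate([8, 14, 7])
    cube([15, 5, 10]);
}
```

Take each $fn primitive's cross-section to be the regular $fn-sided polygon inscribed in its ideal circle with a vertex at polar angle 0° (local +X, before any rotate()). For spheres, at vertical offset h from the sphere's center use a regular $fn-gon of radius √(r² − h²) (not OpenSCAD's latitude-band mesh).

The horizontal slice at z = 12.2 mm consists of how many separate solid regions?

At z = 12.2 mm: the sphere is not intersected at this z (|z−center|=6.200 > r=6); the cube at (8, 14) (footprint 15×5) is included at this height; Merging all regions: only the 15×5 cube at (8, 14) is present, so the union is just that shape — 1 connected region. The result has 1 disconnected region.

1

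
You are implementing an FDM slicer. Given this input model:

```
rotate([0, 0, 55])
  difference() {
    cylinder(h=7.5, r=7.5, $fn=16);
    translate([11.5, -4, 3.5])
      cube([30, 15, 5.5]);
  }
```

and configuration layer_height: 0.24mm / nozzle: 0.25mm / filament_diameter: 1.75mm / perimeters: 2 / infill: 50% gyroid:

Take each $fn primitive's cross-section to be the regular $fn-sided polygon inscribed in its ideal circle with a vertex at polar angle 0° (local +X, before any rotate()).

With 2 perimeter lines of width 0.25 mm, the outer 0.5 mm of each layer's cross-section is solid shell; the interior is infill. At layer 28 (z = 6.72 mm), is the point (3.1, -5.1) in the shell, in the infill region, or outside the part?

At z = 6.72 mm: the r=7.5 cylinder contributes a regular 16-gon of circumradius 7.5; the cube at (11.5, -4) is present — its section is the full 30×15 rectangle; After the difference (first − rest): starting from the r=7.5 cylinder, the 30×15 cube at (11.5, -4) misses the remaining region (no effect) — 1 connected region; (whole slice rotated 55° about Z — lengths, areas and connectivity unchanged). Overall, the cross-section is a single solid region. Undo the 55° rotation: the query point maps to (-2.400, -5.465) in the un-rotated model frame. The nearest boundary edge runs (-2.87, -6.93)→(-5.30, -5.30); distance from the point to it = 1.48 mm. The point is inside the cross-section and 1.48 mm from the nearest boundary — more than the 0.5 mm shell width (2 × 0.25), so it's in the infill interior.

infill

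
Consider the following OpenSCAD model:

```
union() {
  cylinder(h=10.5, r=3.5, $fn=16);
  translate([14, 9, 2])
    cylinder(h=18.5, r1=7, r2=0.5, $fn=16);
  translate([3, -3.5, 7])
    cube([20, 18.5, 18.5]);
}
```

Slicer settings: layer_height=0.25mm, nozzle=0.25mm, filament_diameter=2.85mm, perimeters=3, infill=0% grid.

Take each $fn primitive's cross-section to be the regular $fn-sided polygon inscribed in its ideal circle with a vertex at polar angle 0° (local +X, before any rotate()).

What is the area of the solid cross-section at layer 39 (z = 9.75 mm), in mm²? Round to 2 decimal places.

406.44 mm²

At z = 9.75 mm: the cylinder: section is a regular 16-gon, circumradius r=3.5 (area = (16/2)·3.500²·sin(360°/16) = 37.50 mm²); the cone at (14, 9): at t=0.419 of its height the radius interpolates to r₁+(r₂−r₁)t = 4.277, giving a regular 16-gon of that circumradius (area = (16/2)·4.277²·sin(360°/16) = 56.00 mm²); the cube at (3, -3.5) is present — its section is the full 20×18.5 rectangle (area 370.00 mm²); Merging all regions: the regions partially overlap — summed areas 463.51 mm² minus the doubly-counted overlap 57.07 mm² gives 406.44 mm² — area = 406.44 mm². Overall, the cross-section is a single solid region. Net area = 406.44 mm².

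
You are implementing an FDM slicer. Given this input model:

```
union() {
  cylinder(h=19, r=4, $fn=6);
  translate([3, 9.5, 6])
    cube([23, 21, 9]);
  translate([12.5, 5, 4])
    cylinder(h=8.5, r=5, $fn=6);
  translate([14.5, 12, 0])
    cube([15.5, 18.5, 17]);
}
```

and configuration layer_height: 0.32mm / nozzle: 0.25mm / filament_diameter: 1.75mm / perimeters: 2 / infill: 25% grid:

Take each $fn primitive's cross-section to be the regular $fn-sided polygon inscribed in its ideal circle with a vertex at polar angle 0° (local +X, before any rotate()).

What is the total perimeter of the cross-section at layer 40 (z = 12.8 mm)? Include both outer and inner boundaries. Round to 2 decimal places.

At z = 12.8 mm: the cylinder: section is a regular 6-gon, circumradius r=4 (perimeter = 2·6·4.000·sin(180°/6) = 24.00 mm); the 23×21 cube at (3, 9.5) contributes its full rectangle (perimeter 88.00 mm); the cylinder at (12.5, 5) is not intersected at this z (z outside [4, 12.5]); the cube at (14.5, 12) is present — its section is the full 15.5×18.5 rectangle (perimeter 68.00 mm); Combining (union): the regions partially overlap (shared area 212.75 mm²), so the edge portions inside another operand are dropped and the merged outline is re-measured after clipping — boundary = 120.00 mm. Overall, the cross-section has 2 separate islands. Total boundary length (outer) = 120.00 mm.

120.00 mm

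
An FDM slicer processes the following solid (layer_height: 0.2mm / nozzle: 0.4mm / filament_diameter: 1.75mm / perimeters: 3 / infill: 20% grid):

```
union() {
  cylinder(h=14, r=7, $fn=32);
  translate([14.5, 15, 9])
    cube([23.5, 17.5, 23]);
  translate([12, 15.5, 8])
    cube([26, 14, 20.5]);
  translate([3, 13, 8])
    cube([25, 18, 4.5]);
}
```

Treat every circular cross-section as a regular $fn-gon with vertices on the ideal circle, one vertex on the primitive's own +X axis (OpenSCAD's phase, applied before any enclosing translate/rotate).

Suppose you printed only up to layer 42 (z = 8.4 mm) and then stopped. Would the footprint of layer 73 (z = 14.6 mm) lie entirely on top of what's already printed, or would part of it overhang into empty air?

Compare the two slices. At z = 8.4: the cylinder: section is a regular 32-gon, circumradius r=7 (area = (32/2)·7.000²·sin(360°/32) = 152.95 mm²); the cube at (14.5, 15) is not intersected at this z (z outside [9, 32]); the cube at (12, 15.5) (footprint 26×14) is included at this height (area 364.00 mm²); the cube at (3, 13) (footprint 25×18) is included at this height (area 450.00 mm²); Merging all regions: the regions partially overlap — summed areas 966.95 mm² minus the doubly-counted overlap 224.00 mm² gives 742.95 mm² — area = 742.95 mm². At z = 14.6: the cylinder is absent (z outside [0, 14]); the cube at (14.5, 15) is present — its section is the full 23.5×17.5 rectangle (area 411.25 mm²); the cube at (12, 15.5) (footprint 26×14) is included at this height (area 364.00 mm²); the cube at (3, 13) is absent (z outside [8, 12.5]); Combining (union): the regions partially overlap — summed areas 775.25 mm² minus the doubly-counted overlap 329.00 mm² gives 446.25 mm² — area = 446.25 mm². Checking containment: at z = 14.6 the cross-section extends beyond the z = 8.4 cross-section by about 55.25 mm².

part overhangs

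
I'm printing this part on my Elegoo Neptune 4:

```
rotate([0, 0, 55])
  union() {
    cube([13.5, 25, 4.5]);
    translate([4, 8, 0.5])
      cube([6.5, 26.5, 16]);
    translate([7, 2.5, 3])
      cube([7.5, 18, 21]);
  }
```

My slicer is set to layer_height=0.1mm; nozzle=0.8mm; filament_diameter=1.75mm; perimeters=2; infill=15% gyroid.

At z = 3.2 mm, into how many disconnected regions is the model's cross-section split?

At z = 3.2 mm: the cube (footprint 13.5×25) is included at this height; the 6.5×26.5 cube at (4, 8) contributes its full rectangle; the 7.5×18 cube at (7, 2.5) contributes its full rectangle; Taking the union: the regions partially overlap (shared area 227.50 mm²), so overlapping operands fuse into one piece — 1 connected region; (whole slice rotated 55° about Z — lengths, areas and connectivity unchanged). The result has 1 disconnected region.

1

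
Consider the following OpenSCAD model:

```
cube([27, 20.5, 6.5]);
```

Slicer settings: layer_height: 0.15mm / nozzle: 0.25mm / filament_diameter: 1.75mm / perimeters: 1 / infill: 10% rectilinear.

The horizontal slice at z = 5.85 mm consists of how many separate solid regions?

At z = 5.85 mm: the 27×20.5 cube contributes its full rectangle. The result has 1 disconnected region.

1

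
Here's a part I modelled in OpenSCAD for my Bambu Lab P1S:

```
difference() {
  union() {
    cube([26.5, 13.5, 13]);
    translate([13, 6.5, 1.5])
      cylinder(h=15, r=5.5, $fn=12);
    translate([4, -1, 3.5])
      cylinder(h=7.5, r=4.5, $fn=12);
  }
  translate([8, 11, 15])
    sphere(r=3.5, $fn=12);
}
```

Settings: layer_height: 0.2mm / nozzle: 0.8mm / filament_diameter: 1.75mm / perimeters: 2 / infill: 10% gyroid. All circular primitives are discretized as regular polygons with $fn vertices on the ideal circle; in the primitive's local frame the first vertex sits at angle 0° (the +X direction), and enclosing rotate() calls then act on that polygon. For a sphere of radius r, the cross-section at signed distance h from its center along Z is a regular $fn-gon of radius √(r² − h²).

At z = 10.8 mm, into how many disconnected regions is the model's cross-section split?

At z = 10.8 mm: the cube is present — its section is the full 26.5×13.5 rectangle; the cylinder at (13, 6.5): section is a regular 12-gon, circumradius r=5.5; the cylinder at (4, -1): section is a regular 12-gon, circumradius r=4.5; Combining (union): the regions partially overlap (shared area 112.29 mm²), so overlapping operands fuse into one piece — 1 connected region; the sphere at (8, 11) does not reach this height (|z−center|=4.200 > r=3.5); Subtracting the remaining from the first: none of the subtracted shapes is present at this height, so that combined region is unchanged — 1 connected region. The result has 1 disconnected region.

1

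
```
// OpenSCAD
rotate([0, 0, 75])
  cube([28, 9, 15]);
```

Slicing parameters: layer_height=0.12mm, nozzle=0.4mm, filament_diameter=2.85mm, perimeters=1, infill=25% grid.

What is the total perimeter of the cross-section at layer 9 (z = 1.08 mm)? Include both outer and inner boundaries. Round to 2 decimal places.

74.00 mm

At z = 1.08 mm: the cube (footprint 28×9) is included at this height (perimeter 74.00 mm); (rotated 75° about Z; rotation is an isometry so areas/perimeters/island counts are preserved). Overall, the cross-section is a single solid region. Total boundary length (outer) = 74.00 mm.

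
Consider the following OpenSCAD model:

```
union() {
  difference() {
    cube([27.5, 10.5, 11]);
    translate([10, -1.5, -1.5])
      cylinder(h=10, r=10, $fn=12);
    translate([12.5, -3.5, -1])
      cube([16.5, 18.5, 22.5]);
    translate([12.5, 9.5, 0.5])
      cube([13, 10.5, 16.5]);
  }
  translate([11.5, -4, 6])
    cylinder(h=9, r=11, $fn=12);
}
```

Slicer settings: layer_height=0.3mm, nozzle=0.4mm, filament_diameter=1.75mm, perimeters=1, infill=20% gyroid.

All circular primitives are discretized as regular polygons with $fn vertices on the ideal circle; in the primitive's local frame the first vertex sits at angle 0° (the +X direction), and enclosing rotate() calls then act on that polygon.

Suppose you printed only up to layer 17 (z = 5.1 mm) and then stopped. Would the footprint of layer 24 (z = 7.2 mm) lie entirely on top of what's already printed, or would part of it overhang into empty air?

Compare the two slices. At z = 5.1: the 27.5×10.5 cube contributes its full rectangle (area 288.75 mm²); the r=10 cylinder at (10, -1.5) gives a regular 12-gon of circumradius 10 (constant along its height) (area = (12/2)·10.000²·sin(360°/12) = 300.00 mm²); the cube at (12.5, -3.5) is present — its section is the full 16.5×18.5 rectangle (area 305.25 mm²); the 13×10.5 cube at (12.5, 9.5) contributes its full rectangle (area 136.50 mm²); Taking the first minus the rest: starting from the 27.5×10.5 cube (288.75 mm²), the r=10 cylinder at (10, -1.5) partially overlaps it — only the 120.60 mm² overlap (of its 300.00 mm²) is removed, clipping the outline; the 16.5×18.5 cube at (12.5, -3.5) partially overlaps it — only the 117.61 mm² overlap (of its 305.25 mm²) is removed, clipping the outline; the 13×10.5 cube at (12.5, 9.5) misses the remaining region (no effect) — area = 50.54 mm²; the cylinder at (11.5, -4) is absent (z outside [6, 15]); Combining (union): only that combined region is present, so the union is just that shape — area = 50.54 mm². At z = 7.2: the cube is present — its section is the full 27.5×10.5 rectangle (area 288.75 mm²); the r=10 cylinder at (10, -1.5) gives a regular 12-gon of circumradius 10 (constant along its height) (area = (12/2)·10.000²·sin(360°/12) = 300.00 mm²); the cube at (12.5, -3.5) is present — its section is the full 16.5×18.5 rectangle (area 305.25 mm²); the cube at (12.5, 9.5) is present — its section is the full 13×10.5 rectangle (area 136.50 mm²); After the difference (first − rest): starting from the 27.5×10.5 cube (288.75 mm²), the r=10 cylinder at (10, -1.5) partially overlaps it — only the 120.60 mm² overlap (of its 300.00 mm²) is removed, clipping the outline; the 16.5×18.5 cube at (12.5, -3.5) partially overlaps it — only the 117.61 mm² overlap (of its 305.25 mm²) is removed, clipping the outline; the 13×10.5 cube at (12.5, 9.5) misses the remaining region (no effect) — area = 50.54 mm²; the cylinder at (11.5, -4): section is a regular 12-gon, circumradius r=11 (area = (12/2)·11.000²·sin(360°/12) = 363.00 mm²); Taking the union: the 2 present regions are separate (no shared area or edge), so areas and boundary lengths simply add and each stays a separate island — area = 413.54 mm². Checking containment: at z = 7.2 the cross-section extends beyond the z = 5.1 cross-section by about 363.00 mm².

part overhangs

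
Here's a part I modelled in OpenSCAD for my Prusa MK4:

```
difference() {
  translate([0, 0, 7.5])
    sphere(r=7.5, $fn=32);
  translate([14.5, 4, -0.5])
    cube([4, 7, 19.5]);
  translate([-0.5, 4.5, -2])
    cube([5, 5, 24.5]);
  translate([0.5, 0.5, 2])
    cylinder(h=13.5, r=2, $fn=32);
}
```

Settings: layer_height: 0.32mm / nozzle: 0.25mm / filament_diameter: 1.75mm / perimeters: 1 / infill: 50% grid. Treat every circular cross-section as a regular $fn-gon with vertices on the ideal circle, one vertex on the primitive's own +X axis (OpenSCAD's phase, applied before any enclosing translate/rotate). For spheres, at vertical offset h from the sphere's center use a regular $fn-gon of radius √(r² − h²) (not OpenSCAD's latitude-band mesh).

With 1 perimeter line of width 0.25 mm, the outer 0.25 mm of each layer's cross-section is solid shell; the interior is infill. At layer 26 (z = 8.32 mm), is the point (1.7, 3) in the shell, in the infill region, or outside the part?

infill

At z = 8.32 mm: the sphere: section is a regular 32-gon, circumradius = √(r²−h²) = √(7.5²−0.82²) = 7.455; the cube at (14.5, 4) is present — its section is the full 4×7 rectangle; the cube at (-0.5, 4.5) is present — its section is the full 5×5 rectangle; the r=2 cylinder at (0.5, 0.5) contributes a regular 32-gon of circumradius 2; Taking the first minus the rest: starting from the r=7.5 sphere, the 4×7 cube at (14.5, 4) misses the remaining region (no effect); the 5×5 cube at (-0.5, 4.5) partially overlaps it — only the 12.48 mm² overlap (of its 25.00 mm²) is removed, clipping the outline; the r=2 cylinder at (0.5, 0.5) lies wholly inside it (removes its full 12.49 mm² and its 12.55 mm outline becomes a hole wall) — 1 connected region with 1 hole. Overall, the cross-section is one region with 1 hole. The nearest boundary edge runs (1.61, 2.16)→(1.27, 2.35); distance from the point to it = 0.78 mm. The point is inside the cross-section and 0.78 mm from the nearest boundary — more than the 0.25 mm shell width (1 × 0.25), so it's in the infill interior.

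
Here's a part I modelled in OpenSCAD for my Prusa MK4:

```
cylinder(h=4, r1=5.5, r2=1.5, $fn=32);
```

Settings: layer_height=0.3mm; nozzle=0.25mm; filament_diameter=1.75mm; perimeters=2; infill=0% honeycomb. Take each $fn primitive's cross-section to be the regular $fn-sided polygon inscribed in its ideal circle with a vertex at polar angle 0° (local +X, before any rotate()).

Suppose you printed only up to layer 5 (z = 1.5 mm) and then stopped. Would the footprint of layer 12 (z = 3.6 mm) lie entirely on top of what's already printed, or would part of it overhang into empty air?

Compare the two slices. At z = 1.5: the cone: at t=0.375 of its height the radius interpolates to r₁+(r₂−r₁)t = 4.000, giving a regular 32-gon of that circumradius (area = (32/2)·4.000²·sin(360°/32) = 49.94 mm²). At z = 3.6: the cone contributes a regular 32-gon of circumradius 1.900 (interpolated between r1=5.5 and r2=1.5 at t=0.900) (area = (32/2)·1.900²·sin(360°/32) = 11.27 mm²). Checking containment: the cross-section at z = 3.6 is a subset of the cross-section at z = 1.5.

entirely on top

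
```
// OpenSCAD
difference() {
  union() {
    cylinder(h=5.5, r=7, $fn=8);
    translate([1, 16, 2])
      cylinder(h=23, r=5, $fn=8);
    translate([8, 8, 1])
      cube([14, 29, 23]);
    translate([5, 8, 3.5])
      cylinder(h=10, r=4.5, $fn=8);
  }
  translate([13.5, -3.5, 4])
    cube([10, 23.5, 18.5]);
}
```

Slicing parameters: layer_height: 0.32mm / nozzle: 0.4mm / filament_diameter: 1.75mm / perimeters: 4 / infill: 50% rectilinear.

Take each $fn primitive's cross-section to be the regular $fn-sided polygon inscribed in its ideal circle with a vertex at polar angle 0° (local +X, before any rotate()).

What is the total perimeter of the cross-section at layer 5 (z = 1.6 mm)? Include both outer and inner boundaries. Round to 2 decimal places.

128.86 mm

At z = 1.6 mm: the cylinder: section is a regular 8-gon, circumradius r=7 (perimeter = 2·8·7.000·sin(180°/8) = 42.86 mm); the cylinder at (1, 16) is not intersected at this z (z outside [2, 25]); the 14×29 cube at (8, 8) contributes its full rectangle (perimeter 86.00 mm); the cylinder at (5, 8) does not reach this height (z outside [3.5, 13.5]); Combining (union): the 2 present regions are separate (no shared area or edge), so areas and boundary lengths simply add and each stays a separate island — boundary = 128.86 mm; the cube at (13.5, -3.5) is not intersected at this z (z outside [4, 22.5]); After the difference (first − rest): none of the subtracted shapes is present at this height, so that combined region is unchanged — boundary = 128.86 mm. Overall, the cross-section has 2 separate islands. Total boundary length (outer) = 128.86 mm.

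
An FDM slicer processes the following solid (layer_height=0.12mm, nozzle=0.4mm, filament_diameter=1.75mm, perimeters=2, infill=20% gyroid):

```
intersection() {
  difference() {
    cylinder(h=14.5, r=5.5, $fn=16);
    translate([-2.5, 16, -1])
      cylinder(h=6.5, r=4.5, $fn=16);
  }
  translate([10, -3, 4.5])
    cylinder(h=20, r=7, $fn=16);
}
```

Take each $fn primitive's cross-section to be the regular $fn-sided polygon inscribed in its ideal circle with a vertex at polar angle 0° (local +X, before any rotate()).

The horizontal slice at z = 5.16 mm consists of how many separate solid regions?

At z = 5.16 mm: the cylinder: section is a regular 16-gon, circumradius r=5.5; the r=4.5 cylinder at (-2.5, 16) contributes a regular 16-gon of circumradius 4.5; After the difference (first − rest): starting from the r=5.5 cylinder, the r=4.5 cylinder at (-2.5, 16) misses the remaining region (no effect) — 1 connected region; the r=7 cylinder at (10, -3) gives a regular 16-gon of circumradius 7 (constant along its height); Taking the intersection: the r=7 cylinder at (10, -3) partially overlaps the result so far; clipping to the common part keeps 8.39 mm² — 1 connected region. The result has 1 disconnected region.

1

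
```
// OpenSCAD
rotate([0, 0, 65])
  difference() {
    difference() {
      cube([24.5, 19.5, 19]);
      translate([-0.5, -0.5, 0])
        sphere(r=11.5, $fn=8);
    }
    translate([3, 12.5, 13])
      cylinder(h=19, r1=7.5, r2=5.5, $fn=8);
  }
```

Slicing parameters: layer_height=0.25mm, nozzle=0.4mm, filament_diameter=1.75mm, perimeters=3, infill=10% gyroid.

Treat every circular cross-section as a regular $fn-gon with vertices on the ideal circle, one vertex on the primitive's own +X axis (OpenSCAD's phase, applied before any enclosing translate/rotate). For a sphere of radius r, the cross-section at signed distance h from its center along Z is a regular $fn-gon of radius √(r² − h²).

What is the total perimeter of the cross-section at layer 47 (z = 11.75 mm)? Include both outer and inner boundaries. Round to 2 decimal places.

At z = 11.75 mm: the cube (footprint 24.5×19.5) is included at this height (perimeter 88.00 mm); the sphere at (-0.5, -0.5) does not reach this height (|z−center|=11.750 > r=11.5); After the difference (first − rest): none of the subtracted shapes is present at this height, so the 24.5×19.5 cube is unchanged — boundary = 88.00 mm; the cone at (3, 12.5) does not reach this height (z outside [13, 32]); Taking the first minus the rest: none of the subtracted shapes is present at this height, so the result so far is unchanged — boundary = 88.00 mm; (rotated 65° about Z; rotation is an isometry so areas/perimeters/island counts are preserved). Overall, the cross-section is a single solid region. Total boundary length (outer) = 88.00 mm.

88.00 mm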